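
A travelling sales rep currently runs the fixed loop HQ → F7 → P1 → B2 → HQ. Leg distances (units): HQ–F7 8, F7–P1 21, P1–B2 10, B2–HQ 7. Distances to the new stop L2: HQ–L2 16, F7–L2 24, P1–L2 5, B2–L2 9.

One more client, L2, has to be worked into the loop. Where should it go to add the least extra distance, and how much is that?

Adding 4 by placing L2 on the P1–B2 leg.

Insertion cost between consecutive stops i–j is d(i,L2) + d(L2,j) − d(i,j):
  between HQ and F7: 16 + 24 − 8 = 32
  between F7 and P1: 24 + 5 − 21 = 8
  between P1 and B2: 5 + 9 − 10 = 4
  between B2 and HQ: 9 + 16 − 7 = 18
Cheapest insertion is between P1 and B2, adding 4.
New total = 46 + 4 = 50.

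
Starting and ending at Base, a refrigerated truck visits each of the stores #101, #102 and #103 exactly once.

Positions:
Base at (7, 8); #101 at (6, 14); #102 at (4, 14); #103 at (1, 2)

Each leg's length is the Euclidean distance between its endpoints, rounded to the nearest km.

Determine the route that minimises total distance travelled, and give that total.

Base → #101 → #102 → #103 → Base: 6+2+12+8 = 28
Base → #101 → #103 → #102 → Base: 6+13+12+7 = 38
Base → #102 → #101 → #103 → Base: 7+2+13+8 = 30
The minimum is 28.
One optimal route: Base → #101 → #102 → #103 → Base (or its reverse).

Minimum total distance: 28 km.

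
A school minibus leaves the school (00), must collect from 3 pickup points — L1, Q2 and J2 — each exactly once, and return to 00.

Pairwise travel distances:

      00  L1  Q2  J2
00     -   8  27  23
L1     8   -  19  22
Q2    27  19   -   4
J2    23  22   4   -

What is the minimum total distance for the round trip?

Minimum total distance: 54.

00-L1-Q2-J2-00: 8+19+4+23 = 54
00-L1-J2-Q2-00: 8+22+4+27 = 61
00-Q2-L1-J2-00: 27+19+22+23 = 91
The minimum is 54.
One optimal route: 00 → L1 → Q2 → J2 → 00 (or its reverse).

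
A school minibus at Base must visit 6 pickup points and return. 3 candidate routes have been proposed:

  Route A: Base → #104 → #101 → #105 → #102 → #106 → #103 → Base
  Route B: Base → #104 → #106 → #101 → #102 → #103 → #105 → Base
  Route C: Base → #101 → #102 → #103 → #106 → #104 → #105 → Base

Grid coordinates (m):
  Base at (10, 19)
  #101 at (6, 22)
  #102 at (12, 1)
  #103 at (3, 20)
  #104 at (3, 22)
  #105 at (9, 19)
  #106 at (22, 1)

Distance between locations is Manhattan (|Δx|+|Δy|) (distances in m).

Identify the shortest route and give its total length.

Route A: 10 + 3 + 6 + 21 + 10 + 38 + 8 = 96
Route B: 10 + 40 + 37 + 27 + 28 + 7 + 1 = 150
Route C: 7 + 27 + 28 + 38 + 40 + 9 + 1 = 150

Shortest is Route A, total 96 m.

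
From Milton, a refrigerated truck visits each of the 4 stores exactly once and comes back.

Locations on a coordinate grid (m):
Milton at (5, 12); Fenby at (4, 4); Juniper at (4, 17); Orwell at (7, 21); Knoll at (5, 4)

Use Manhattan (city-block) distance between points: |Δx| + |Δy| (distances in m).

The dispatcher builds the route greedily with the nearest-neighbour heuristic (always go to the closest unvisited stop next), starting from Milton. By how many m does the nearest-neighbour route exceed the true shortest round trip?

Milton: Juniper=6, Knoll=8, Fenby=9, Orwell=11 ⇒ Juniper
Juniper: Orwell=7, Fenby=13, Knoll=14 ⇒ Orwell
Orwell: Knoll=19, Fenby=20 ⇒ Knoll
Knoll: Fenby=1 ⇒ Fenby
NN route Milton → Juniper → Orwell → Knoll → Fenby → Milton costs 42.
Optimal: Milton → Orwell → Juniper → Fenby → Knoll → Milton costs 40 (by enumerating all 12 distinct tours).
Excess = 42 − 40 = 2.

The nearest-neighbour route is 2 m longer than optimal.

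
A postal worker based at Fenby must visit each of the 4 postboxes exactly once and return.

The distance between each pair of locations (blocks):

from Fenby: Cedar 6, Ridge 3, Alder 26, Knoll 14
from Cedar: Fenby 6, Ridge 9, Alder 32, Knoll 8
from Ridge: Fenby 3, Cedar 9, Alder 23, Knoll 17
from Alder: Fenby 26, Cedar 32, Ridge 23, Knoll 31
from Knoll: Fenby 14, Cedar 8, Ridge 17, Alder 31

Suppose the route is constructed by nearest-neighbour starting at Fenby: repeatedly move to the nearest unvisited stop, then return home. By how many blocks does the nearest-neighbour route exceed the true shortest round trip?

Excess over optimum: 6 blocks.

Fenby: Ridge=3, Cedar=6, Knoll=14, Alder=26 ⇒ Ridge
Ridge: Cedar=9, Knoll=17, Alder=23 ⇒ Cedar
Cedar: Knoll=8, Alder=32 ⇒ Knoll
Knoll: Alder=31 ⇒ Alder
NN route Fenby → Ridge → Cedar → Knoll → Alder → Fenby costs 77.
Optimal: Fenby → Cedar → Knoll → Alder → Ridge → Fenby costs 71 (by enumerating all 12 distinct tours).
Excess = 77 − 71 = 6.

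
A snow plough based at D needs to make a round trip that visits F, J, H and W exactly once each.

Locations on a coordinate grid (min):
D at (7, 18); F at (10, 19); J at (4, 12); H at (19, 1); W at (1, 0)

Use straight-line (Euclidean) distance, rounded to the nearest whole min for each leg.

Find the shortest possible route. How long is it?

Minimum total distance: 60 min.

There are 12 distinct closed tours to check (reversals are equivalent).
D-F-J-H-W-D: 3+9+19+18+19 = 68
D-F-J-W-H-D: 3+9+12+18+21 = 63
D-F-H-J-W-D: 3+20+19+12+19 = 73
D-F-H-W-J-D: 3+20+18+12+7 = 60
D-F-W-J-H-D: 3+21+12+19+21 = 76
D-F-W-H-J-D: 3+21+18+19+7 = 68
D-J-F-H-W-D: 7+9+20+18+19 = 73
D-J-F-W-H-D: 7+9+21+18+21 = 76
D-J-H-F-W-D: 7+19+20+21+19 = 86
D-J-W-F-H-D: 7+12+21+20+21 = 81
D-H-F-J-W-D: 21+20+9+12+19 = 81
D-H-J-F-W-D: 21+19+9+21+19 = 89
The minimum is 60.
One optimal route: D → F → H → W → J → D (or its reverse).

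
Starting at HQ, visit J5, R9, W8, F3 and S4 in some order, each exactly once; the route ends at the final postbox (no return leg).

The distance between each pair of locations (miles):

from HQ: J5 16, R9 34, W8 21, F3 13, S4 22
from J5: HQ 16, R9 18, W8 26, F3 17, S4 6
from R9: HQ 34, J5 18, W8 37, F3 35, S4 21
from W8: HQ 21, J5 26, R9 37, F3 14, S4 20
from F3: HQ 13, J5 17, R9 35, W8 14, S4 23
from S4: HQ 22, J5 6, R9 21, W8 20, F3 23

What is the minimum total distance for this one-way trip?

There are 5! = 120 possible orderings.
HQ → J5 → R9 → W8 → F3 → S4: 16+18+37+14+23 = 108
HQ → J5 → R9 → W8 → S4 → F3: 16+18+37+20+23 = 114
HQ → J5 → R9 → F3 → W8 → S4: 16+18+35+14+20 = 103
HQ → J5 → R9 → F3 → S4 → W8: 16+18+35+23+20 = 112
HQ → J5 → R9 → S4 → W8 → F3: 16+18+21+20+14 = 89
HQ → J5 → R9 → S4 → F3 → W8: 16+18+21+23+14 = 92
HQ → J5 → W8 → R9 → F3 → S4: 16+26+37+35+23 = 137
HQ → J5 → W8 → R9 → S4 → F3: 16+26+37+21+23 = 123
HQ → J5 → W8 → F3 → R9 → S4: 16+26+14+35+21 = 112
HQ → J5 → W8 → F3 → S4 → R9: 16+26+14+23+21 = 100
HQ → J5 → W8 → S4 → R9 → F3: 16+26+20+21+35 = 118
HQ → J5 → W8 → S4 → F3 → R9: 16+26+20+23+35 = 120
HQ → J5 → F3 → R9 → W8 → S4: 16+17+35+37+20 = 125
HQ → J5 → F3 → R9 → S4 → W8: 16+17+35+21+20 = 109
… (106 more)
HQ → F3 → W8 → S4 → J5 → R9: 13+14+20+6+18 = 71  ← best
The minimum is 71.
One shortest path: HQ → F3 → W8 → S4 → J5 → R9.

71 miles — the minimum one-way total.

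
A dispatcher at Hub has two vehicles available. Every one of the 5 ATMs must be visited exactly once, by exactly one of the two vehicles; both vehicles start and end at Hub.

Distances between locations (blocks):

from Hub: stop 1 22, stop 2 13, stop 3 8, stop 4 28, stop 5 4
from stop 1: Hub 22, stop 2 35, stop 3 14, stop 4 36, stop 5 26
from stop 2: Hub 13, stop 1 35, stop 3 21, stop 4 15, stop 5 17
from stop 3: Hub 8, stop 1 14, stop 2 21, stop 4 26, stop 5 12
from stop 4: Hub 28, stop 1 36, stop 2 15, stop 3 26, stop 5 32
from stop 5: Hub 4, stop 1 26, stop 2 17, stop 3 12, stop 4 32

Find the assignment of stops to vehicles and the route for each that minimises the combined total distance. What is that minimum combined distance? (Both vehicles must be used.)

Minimum combined distance: 94 blocks.

Try each way of splitting the stops between the two vehicles (each non-empty) and, for each split, find the best tour for each vehicle:
  {stop 1} + {stop 2, stop 3, stop 4, stop 5}: 44 + 70 = 114
  {stop 2} + {stop 1, stop 3, stop 4, stop 5}: 26 + 94 = 120
  {stop 1, stop 2} + {stop 3, stop 4, stop 5}: 70 + 70 = 140
  {stop 3} + {stop 1, stop 2, stop 4, stop 5}: 16 + 94 = 110
  {stop 1, stop 3} + {stop 2, stop 4, stop 5}: 44 + 64 = 108
  {stop 2, stop 3} + {stop 1, stop 4, stop 5}: 42 + 94 = 136
  … (15 splits in total)
  {stop 1, stop 2, stop 3, stop 4} + {stop 5}: 86 + 8 = 94  ← best
Best: vehicle 1 Hub → stop 2 → stop 4 → stop 1 → stop 3 → Hub = 86; vehicle 2 Hub → stop 5 → Hub = 8; combined 94.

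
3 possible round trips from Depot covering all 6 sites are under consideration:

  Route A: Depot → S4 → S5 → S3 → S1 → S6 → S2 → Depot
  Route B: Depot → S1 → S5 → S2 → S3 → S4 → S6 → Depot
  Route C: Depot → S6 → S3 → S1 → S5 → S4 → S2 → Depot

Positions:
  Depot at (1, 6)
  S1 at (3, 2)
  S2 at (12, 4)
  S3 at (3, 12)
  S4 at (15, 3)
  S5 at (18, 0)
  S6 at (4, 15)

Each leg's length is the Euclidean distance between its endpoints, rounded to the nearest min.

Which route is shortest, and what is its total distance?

55 min — Route C is the shortest.

Route A: 14 + 4 + 19 + 10 + 13 + 14 + 11 = 85
Route B: 4 + 15 + 7 + 12 + 15 + 16 + 9 = 78
Route C: 9 + 3 + 10 + 15 + 4 + 3 + 11 = 55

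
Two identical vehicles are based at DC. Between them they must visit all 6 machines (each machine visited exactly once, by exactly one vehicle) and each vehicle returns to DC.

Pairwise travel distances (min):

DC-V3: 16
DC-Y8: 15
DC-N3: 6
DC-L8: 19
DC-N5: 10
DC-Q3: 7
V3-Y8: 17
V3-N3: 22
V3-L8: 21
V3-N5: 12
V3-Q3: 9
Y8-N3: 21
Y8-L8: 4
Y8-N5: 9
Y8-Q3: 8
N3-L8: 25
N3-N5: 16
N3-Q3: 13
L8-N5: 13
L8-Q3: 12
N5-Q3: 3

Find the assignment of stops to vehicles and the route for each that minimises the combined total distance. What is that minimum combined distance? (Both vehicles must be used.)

72 min — the smallest possible combined total.

There are 2^5 − 1 = 31 ways to divide the 6 stops into two non-empty groups. For each, the best each vehicle can do is its own shortest tour through its group:
  {V3} + {Y8, N3, L8, N5, Q3}: 32 + 54 = 86
  {Y8} + {V3, N3, L8, N5, Q3}: 30 + 72 = 102
  {V3, Y8} + {N3, L8, N5, Q3}: 48 + 54 = 102
  {N3} + {V3, Y8, L8, N5, Q3}: 12 + 60 = 72
  {V3, N3} + {Y8, L8, N5, Q3}: 44 + 42 = 86
  {Y8, N3} + {V3, L8, N5, Q3}: 42 + 60 = 102
  … (31 splits in total)
Best: vehicle 1 DC → N3 → DC = 12; vehicle 2 DC → V3 → Y8 → L8 → N5 → Q3 → DC = 60; combined 72.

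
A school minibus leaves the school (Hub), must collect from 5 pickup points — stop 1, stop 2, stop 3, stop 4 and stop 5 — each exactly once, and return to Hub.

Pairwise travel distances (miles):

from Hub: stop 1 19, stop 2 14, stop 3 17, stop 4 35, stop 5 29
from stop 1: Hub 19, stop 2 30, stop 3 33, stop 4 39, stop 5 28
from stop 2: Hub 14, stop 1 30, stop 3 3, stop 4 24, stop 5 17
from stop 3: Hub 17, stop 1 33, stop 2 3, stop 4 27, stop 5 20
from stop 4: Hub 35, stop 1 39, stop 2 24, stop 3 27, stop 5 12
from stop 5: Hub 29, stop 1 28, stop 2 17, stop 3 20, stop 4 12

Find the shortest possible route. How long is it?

With 5 stops there are 5!/2 = 60 distinct round trips (a route and its reverse cost the same).
Hub-stop 1-stop 2-stop 3-stop 4-stop 5-Hub: 19+30+3+27+12+29 = 120
Hub-stop 1-stop 2-stop 3-stop 5-stop 4-Hub: 19+30+3+20+12+35 = 119
Hub-stop 1-stop 2-stop 4-stop 3-stop 5-Hub: 19+30+24+27+20+29 = 149
Hub-stop 1-stop 2-stop 4-stop 5-stop 3-Hub: 19+30+24+12+20+17 = 122
Hub-stop 1-stop 2-stop 5-stop 3-stop 4-Hub: 19+30+17+20+27+35 = 148
Hub-stop 1-stop 2-stop 5-stop 4-stop 3-Hub: 19+30+17+12+27+17 = 122
Hub-stop 1-stop 3-stop 2-stop 4-stop 5-Hub: 19+33+3+24+12+29 = 120
Hub-stop 1-stop 3-stop 2-stop 5-stop 4-Hub: 19+33+3+17+12+35 = 119
Hub-stop 1-stop 3-stop 4-stop 2-stop 5-Hub: 19+33+27+24+17+29 = 149
Hub-stop 1-stop 3-stop 4-stop 5-stop 2-Hub: 19+33+27+12+17+14 = 122
Hub-stop 1-stop 3-stop 5-stop 2-stop 4-Hub: 19+33+20+17+24+35 = 148
Hub-stop 1-stop 3-stop 5-stop 4-stop 2-Hub: 19+33+20+12+24+14 = 122
Hub-stop 1-stop 4-stop 2-stop 3-stop 5-Hub: 19+39+24+3+20+29 = 134
Hub-stop 1-stop 4-stop 2-stop 5-stop 3-Hub: 19+39+24+17+20+17 = 136
… (46 more)
Hub-stop 1-stop 5-stop 4-stop 2-stop 3-Hub: 19+28+12+24+3+17 = 103  ← best
The minimum is 103.
One optimal route: Hub → stop 1 → stop 5 → stop 4 → stop 2 → stop 3 → Hub (or its reverse).

Shortest round trip = 103 miles.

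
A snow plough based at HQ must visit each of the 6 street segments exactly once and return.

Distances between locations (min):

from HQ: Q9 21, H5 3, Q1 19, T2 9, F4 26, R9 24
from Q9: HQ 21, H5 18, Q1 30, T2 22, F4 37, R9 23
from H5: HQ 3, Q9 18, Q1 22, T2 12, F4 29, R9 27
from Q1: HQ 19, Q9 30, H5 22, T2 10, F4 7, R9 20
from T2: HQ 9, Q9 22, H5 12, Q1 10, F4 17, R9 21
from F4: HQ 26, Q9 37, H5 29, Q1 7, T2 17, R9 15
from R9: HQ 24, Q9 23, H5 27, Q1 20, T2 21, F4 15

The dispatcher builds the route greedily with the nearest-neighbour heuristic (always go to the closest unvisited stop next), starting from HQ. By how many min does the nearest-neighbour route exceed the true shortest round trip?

HQ: H5=3, T2=9, Q1=19, Q9=21, R9=24, F4=26 ⇒ H5
H5: T2=12, Q9=18, Q1=22, R9=27, F4=29 ⇒ T2
T2: Q1=10, F4=17, R9=21, Q9=22 ⇒ Q1
Q1: F4=7, R9=20, Q9=30 ⇒ F4
F4: R9=15, Q9=37 ⇒ R9
R9: Q9=23 ⇒ Q9
NN route HQ → H5 → T2 → Q1 → F4 → R9 → Q9 → HQ costs 91.
Optimal: HQ → H5 → Q9 → R9 → F4 → Q1 → T2 → HQ costs 85 (by enumerating all 360 distinct tours).
Excess = 91 − 85 = 6.

6 min longer than the optimal tour.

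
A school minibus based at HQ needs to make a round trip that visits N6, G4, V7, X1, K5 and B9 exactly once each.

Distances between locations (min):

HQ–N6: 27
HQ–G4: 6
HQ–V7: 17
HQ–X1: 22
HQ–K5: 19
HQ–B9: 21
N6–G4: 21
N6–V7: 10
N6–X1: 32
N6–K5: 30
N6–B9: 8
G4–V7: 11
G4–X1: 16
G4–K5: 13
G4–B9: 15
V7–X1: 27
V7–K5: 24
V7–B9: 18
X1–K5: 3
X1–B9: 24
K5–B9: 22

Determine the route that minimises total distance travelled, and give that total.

With 6 stops there are 6!/2 = 360 distinct round trips (a route and its reverse cost the same).
HQ→N6→G4→V7→X1→K5→B9→HQ: 27+21+11+27+3+22+21 = 132
HQ→N6→G4→V7→X1→B9→K5→HQ: 27+21+11+27+24+22+19 = 151
HQ→N6→G4→V7→K5→X1→B9→HQ: 27+21+11+24+3+24+21 = 131
HQ→N6→G4→V7→K5→B9→X1→HQ: 27+21+11+24+22+24+22 = 151
HQ→N6→G4→V7→B9→X1→K5→HQ: 27+21+11+18+24+3+19 = 123
HQ→N6→G4→V7→B9→K5→X1→HQ: 27+21+11+18+22+3+22 = 124
HQ→N6→G4→X1→V7→K5→B9→HQ: 27+21+16+27+24+22+21 = 158
HQ→N6→G4→X1→V7→B9→K5→HQ: 27+21+16+27+18+22+19 = 150
… (352 more)
HQ→G4→V7→N6→B9→X1→K5→HQ: 6+11+10+8+24+3+19 = 81  ← best
The minimum is 81.
One optimal route: HQ → G4 → V7 → N6 → B9 → X1 → K5 → HQ (or its reverse).

Shortest round trip = 81 min.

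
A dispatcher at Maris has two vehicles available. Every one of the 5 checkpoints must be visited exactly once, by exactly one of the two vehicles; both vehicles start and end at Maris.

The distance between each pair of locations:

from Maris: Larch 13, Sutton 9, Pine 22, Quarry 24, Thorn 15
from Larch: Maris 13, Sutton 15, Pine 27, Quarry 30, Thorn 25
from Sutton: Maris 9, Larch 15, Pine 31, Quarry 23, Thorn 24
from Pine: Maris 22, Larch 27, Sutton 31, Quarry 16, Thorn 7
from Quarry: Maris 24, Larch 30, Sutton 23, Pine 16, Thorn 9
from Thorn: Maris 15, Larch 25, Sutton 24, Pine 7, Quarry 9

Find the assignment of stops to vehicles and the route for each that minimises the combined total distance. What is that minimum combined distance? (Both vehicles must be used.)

Try each way of splitting the stops between the two vehicles (each non-empty) and, for each split, find the best tour for each vehicle:
  {Larch} + {Sutton, Pine, Quarry, Thorn}: 26 + 70 = 96
  {Sutton} + {Larch, Pine, Quarry, Thorn}: 18 + 80 = 98
  {Larch, Sutton} + {Pine, Quarry, Thorn}: 37 + 62 = 99
  {Pine} + {Larch, Sutton, Quarry, Thorn}: 44 + 75 = 119
  {Larch, Pine} + {Sutton, Quarry, Thorn}: 62 + 56 = 118
  {Sutton, Pine} + {Larch, Quarry, Thorn}: 62 + 67 = 129
  … (15 splits in total)
Best: vehicle 1 Maris → Larch → Maris = 26; vehicle 2 Maris → Sutton → Quarry → Pine → Thorn → Maris = 70; combined 96.

96 — the smallest possible combined total.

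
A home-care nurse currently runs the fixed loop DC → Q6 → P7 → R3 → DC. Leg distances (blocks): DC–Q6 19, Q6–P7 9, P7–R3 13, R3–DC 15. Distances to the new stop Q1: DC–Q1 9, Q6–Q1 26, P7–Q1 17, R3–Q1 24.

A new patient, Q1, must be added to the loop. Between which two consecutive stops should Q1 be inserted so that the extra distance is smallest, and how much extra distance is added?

Adding 16 blocks by placing Q1 on the DC–Q6 leg.

Insertion cost between consecutive stops i–j is d(i,Q1) + d(Q1,j) − d(i,j):
  between DC and Q6: 9 + 26 − 19 = 16
  between Q6 and P7: 26 + 17 − 9 = 34
  between P7 and R3: 17 + 24 − 13 = 28
  between R3 and DC: 24 + 9 − 15 = 18
Cheapest insertion is between DC and Q6, adding 16.
New total = 56 + 16 = 72.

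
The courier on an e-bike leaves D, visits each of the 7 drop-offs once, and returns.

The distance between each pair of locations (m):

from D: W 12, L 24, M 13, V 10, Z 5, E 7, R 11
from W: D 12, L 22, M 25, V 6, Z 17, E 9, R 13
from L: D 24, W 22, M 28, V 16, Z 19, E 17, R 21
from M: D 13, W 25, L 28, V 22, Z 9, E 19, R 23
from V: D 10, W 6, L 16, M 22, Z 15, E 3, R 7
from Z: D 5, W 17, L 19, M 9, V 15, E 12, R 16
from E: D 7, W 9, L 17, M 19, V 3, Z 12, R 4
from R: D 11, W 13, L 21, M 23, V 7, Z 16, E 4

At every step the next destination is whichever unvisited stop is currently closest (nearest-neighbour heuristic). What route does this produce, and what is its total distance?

At D the remaining stops are Z 5, E 7, V 10, R 11, W 12, M 13, L 24; go to Z.
At Z the remaining stops are M 9, E 12, V 15, R 16, W 17, L 19; go to M.
At M the remaining stops are E 19, V 22, R 23, W 25, L 28; go to E.
At E the remaining stops are V 3, R 4, W 9, L 17; go to V.
At V the remaining stops are W 6, R 7, L 16; go to W.
At W the remaining stops are R 13, L 22; go to R.
At R the remaining stops are L 21; go to L.
Return L→D: 24.
Total = 5 + 9 + 19 + 3 + 6 + 13 + 21 + 24 = 100.

Total distance 100 m via the nearest-neighbour route D → Z → M → E → V → W → R → L → D.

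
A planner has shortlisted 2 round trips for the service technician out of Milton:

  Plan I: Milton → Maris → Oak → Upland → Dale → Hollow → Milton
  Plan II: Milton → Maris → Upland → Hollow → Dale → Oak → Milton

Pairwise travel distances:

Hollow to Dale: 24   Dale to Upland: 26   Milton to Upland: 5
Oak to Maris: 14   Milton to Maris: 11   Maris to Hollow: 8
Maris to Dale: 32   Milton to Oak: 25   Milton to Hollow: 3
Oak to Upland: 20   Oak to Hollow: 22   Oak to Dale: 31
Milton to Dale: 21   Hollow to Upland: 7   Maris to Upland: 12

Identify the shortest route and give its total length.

Plan I: 11 + 14 + 20 + 26 + 24 + 3 = 98
Plan II: 11 + 12 + 7 + 24 + 31 + 25 = 110

Shortest is Plan I, total 98.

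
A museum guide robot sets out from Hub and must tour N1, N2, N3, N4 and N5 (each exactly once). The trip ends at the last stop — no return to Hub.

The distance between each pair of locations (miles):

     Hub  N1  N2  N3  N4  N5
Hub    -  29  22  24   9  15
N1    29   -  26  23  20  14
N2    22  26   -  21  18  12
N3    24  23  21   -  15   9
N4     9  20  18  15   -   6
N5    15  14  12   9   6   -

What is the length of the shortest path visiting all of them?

There are 5! = 120 possible orderings.
Hub - N1 - N2 - N3 - N4 - N5: 29+26+21+15+6 = 97
Hub - N1 - N2 - N3 - N5 - N4: 29+26+21+9+6 = 91
Hub - N1 - N2 - N4 - N3 - N5: 29+26+18+15+9 = 97
Hub - N1 - N2 - N4 - N5 - N3: 29+26+18+6+9 = 88
Hub - N1 - N2 - N5 - N3 - N4: 29+26+12+9+15 = 91
Hub - N1 - N2 - N5 - N4 - N3: 29+26+12+6+15 = 88
Hub - N1 - N3 - N2 - N4 - N5: 29+23+21+18+6 = 97
Hub - N1 - N3 - N2 - N5 - N4: 29+23+21+12+6 = 91
Hub - N1 - N3 - N4 - N2 - N5: 29+23+15+18+12 = 97
Hub - N1 - N3 - N4 - N5 - N2: 29+23+15+6+12 = 85
Hub - N1 - N3 - N5 - N2 - N4: 29+23+9+12+18 = 91
Hub - N1 - N3 - N5 - N4 - N2: 29+23+9+6+18 = 85
Hub - N1 - N4 - N2 - N3 - N5: 29+20+18+21+9 = 97
Hub - N1 - N4 - N2 - N5 - N3: 29+20+18+12+9 = 88
… (106 more)
Hub - N4 - N2 - N3 - N5 - N1: 9+18+21+9+14 = 71  ← best
The minimum is 71.
One shortest path: Hub → N4 → N2 → N3 → N5 → N1.

Shortest open route: 71 miles.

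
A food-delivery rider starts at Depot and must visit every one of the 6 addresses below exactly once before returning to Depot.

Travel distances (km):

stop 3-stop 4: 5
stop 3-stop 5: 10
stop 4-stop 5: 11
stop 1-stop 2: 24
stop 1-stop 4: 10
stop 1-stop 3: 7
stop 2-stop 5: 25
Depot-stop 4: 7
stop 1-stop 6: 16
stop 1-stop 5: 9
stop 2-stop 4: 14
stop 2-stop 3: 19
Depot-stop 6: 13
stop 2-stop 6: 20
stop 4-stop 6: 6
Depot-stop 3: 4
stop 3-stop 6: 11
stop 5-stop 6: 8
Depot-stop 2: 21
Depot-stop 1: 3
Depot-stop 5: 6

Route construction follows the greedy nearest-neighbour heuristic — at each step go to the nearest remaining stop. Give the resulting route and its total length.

Total distance 75 km via the nearest-neighbour route Depot → stop 1 → stop 3 → stop 4 → stop 6 → stop 5 → stop 2 → Depot.

From Depot: distances to unvisited — stop 1=3, stop 3=4, stop 5=6, stop 4=7, stop 6=13, stop 2=21. Nearest is stop 1 (3).
From stop 1: distances to unvisited — stop 3=7, stop 5=9, stop 4=10, stop 6=16, stop 2=24. Nearest is stop 3 (7).
From stop 3: distances to unvisited — stop 4=5, stop 5=10, stop 6=11, stop 2=19. Nearest is stop 4 (5).
From stop 4: distances to unvisited — stop 6=6, stop 5=11, stop 2=14. Nearest is stop 6 (6).
From stop 6: distances to unvisited — stop 5=8, stop 2=20. Nearest is stop 5 (8).
From stop 5: distances to unvisited — stop 2=25. Nearest is stop 2 (25).
Return stop 2→Depot: 21.
Total = 3 + 7 + 5 + 6 + 8 + 25 + 21 = 75.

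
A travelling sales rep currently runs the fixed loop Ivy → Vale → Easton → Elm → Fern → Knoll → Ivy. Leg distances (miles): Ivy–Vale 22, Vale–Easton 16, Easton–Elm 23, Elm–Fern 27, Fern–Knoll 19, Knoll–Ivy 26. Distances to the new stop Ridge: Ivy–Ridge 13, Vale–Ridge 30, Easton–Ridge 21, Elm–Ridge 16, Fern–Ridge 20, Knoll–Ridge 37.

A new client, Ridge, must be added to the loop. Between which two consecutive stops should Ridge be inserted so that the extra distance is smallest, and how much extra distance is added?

Adding 9 miles by placing Ridge on the Elm–Fern leg.

Insertion cost between consecutive stops i–j is d(i,Ridge) + d(Ridge,j) − d(i,j):
  between Ivy and Vale: 13 + 30 − 22 = 21
  between Vale and Easton: 30 + 21 − 16 = 35
  between Easton and Elm: 21 + 16 − 23 = 14
  between Elm and Fern: 16 + 20 − 27 = 9
  between Fern and Knoll: 20 + 37 − 19 = 38
  between Knoll and Ivy: 37 + 13 − 26 = 24
Cheapest insertion is between Elm and Fern, adding 9.
New total = 133 + 9 = 142.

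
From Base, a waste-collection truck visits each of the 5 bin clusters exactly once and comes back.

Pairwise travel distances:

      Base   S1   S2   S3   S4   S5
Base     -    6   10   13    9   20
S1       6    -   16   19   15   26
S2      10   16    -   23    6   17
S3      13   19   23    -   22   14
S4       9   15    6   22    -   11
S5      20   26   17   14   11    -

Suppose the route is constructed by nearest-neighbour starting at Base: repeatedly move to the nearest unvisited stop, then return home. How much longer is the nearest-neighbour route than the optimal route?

The nearest-neighbour route is 5 longer than optimal.

Base: S1=6, S4=9, S2=10, S3=13, S5=20 ⇒ S1
S1: S4=15, S2=16, S3=19, S5=26 ⇒ S4
S4: S2=6, S5=11, S3=22 ⇒ S2
S2: S5=17, S3=23 ⇒ S5
S5: S3=14 ⇒ S3
NN route Base → S1 → S4 → S2 → S5 → S3 → Base costs 71.
Optimal: Base → S1 → S2 → S4 → S5 → S3 → Base costs 66 (by enumerating all 60 distinct tours).
Excess = 71 − 66 = 5.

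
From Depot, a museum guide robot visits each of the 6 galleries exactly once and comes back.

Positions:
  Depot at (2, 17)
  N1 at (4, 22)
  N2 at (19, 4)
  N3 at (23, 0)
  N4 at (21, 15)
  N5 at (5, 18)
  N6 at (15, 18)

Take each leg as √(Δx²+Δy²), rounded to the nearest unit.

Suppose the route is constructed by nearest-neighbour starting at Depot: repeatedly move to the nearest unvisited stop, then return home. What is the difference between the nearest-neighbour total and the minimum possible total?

Depot: N5=3, N1=5, N6=13, N4=19, N2=21, N3=27 ⇒ N5
N5: N1=4, N6=10, N4=16, N2=20, N3=25 ⇒ N1
N1: N6=12, N4=18, N2=23, N3=29 ⇒ N6
N6: N4=7, N2=15, N3=20 ⇒ N4
N4: N2=11, N3=15 ⇒ N2
N2: N3=6 ⇒ N3
NN route Depot → N5 → N1 → N6 → N4 → N2 → N3 → Depot costs 70.
Optimal: Depot → N1 → N5 → N6 → N4 → N3 → N2 → Depot costs 68 (by enumerating all 360 distinct tours).
Excess = 70 − 68 = 2.

2 longer than the optimal tour.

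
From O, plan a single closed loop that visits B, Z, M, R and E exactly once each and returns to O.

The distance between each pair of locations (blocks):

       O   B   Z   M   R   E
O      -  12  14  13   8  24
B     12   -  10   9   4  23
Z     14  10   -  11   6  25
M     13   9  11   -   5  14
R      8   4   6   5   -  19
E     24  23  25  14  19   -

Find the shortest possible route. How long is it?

O-B-Z-M-R-E-O: 12+10+11+5+19+24 = 81
O-B-Z-M-E-R-O: 12+10+11+14+19+8 = 74
O-B-Z-R-M-E-O: 12+10+6+5+14+24 = 71
O-B-Z-R-E-M-O: 12+10+6+19+14+13 = 74
O-B-Z-E-M-R-O: 12+10+25+14+5+8 = 74
O-B-Z-E-R-M-O: 12+10+25+19+5+13 = 84
O-B-M-Z-R-E-O: 12+9+11+6+19+24 = 81
O-B-M-Z-E-R-O: 12+9+11+25+19+8 = 84
O-B-M-R-Z-E-O: 12+9+5+6+25+24 = 81
O-B-M-R-E-Z-O: 12+9+5+19+25+14 = 84
O-B-M-E-Z-R-O: 12+9+14+25+6+8 = 74
O-B-M-E-R-Z-O: 12+9+14+19+6+14 = 74
O-B-R-Z-M-E-O: 12+4+6+11+14+24 = 71
O-B-R-Z-E-M-O: 12+4+6+25+14+13 = 74
… (46 more)
The minimum is 71.
One optimal route: O → B → Z → R → M → E → O (or its reverse).

Shortest round trip = 71 blocks.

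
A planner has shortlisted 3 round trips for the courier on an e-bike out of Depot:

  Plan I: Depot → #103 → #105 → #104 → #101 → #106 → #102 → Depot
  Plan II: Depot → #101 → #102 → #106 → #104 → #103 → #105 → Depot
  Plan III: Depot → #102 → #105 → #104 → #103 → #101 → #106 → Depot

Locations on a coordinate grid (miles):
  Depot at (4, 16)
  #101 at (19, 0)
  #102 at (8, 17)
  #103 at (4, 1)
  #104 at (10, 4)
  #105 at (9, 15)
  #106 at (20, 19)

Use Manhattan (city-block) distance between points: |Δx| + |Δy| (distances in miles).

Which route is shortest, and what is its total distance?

84 miles — Plan III is the shortest.

Plan I: 15 + 19 + 12 + 13 + 20 + 14 + 5 = 98
Plan II: 31 + 28 + 14 + 25 + 9 + 19 + 6 = 132
Plan III: 5 + 3 + 12 + 9 + 16 + 20 + 19 = 84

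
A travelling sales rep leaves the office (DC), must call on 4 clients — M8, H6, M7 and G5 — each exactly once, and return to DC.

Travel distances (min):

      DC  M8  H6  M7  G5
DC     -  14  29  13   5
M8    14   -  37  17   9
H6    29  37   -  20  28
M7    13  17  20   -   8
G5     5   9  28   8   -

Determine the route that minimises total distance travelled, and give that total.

80 min — the shortest possible round trip.

With 4 stops there are 4!/2 = 12 distinct round trips (a route and its reverse cost the same).
DC→M8→H6→M7→G5→DC: 14+37+20+8+5 = 84
DC→M8→H6→G5→M7→DC: 14+37+28+8+13 = 100
DC→M8→M7→H6→G5→DC: 14+17+20+28+5 = 84
DC→M8→M7→G5→H6→DC: 14+17+8+28+29 = 96
DC→M8→G5→H6→M7→DC: 14+9+28+20+13 = 84
DC→M8→G5→M7→H6→DC: 14+9+8+20+29 = 80
DC→H6→M8→M7→G5→DC: 29+37+17+8+5 = 96
DC→H6→M8→G5→M7→DC: 29+37+9+8+13 = 96
DC→H6→M7→M8→G5→DC: 29+20+17+9+5 = 80
DC→H6→G5→M8→M7→DC: 29+28+9+17+13 = 96
DC→M7→M8→H6→G5→DC: 13+17+37+28+5 = 100
DC→M7→H6→M8→G5→DC: 13+20+37+9+5 = 84
The minimum is 80.
One optimal route: DC → M8 → G5 → M7 → H6 → DC (or its reverse).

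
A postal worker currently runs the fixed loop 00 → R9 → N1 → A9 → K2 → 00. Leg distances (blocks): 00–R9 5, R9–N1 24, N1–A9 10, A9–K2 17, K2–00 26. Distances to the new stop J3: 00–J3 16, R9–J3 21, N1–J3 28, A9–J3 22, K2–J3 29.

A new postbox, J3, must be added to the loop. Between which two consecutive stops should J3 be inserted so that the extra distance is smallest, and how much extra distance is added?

Minimum extra distance: 19 blocks, inserting J3 between K2 and 00.

Insertion cost between consecutive stops i–j is d(i,J3) + d(J3,j) − d(i,j):
  between 00 and R9: 16 + 21 − 5 = 32
  between R9 and N1: 21 + 28 − 24 = 25
  between N1 and A9: 28 + 22 − 10 = 40
  between A9 and K2: 22 + 29 − 17 = 34
  between K2 and 00: 29 + 16 − 26 = 19
Cheapest insertion is between K2 and 00, adding 19.
New total = 82 + 19 = 101.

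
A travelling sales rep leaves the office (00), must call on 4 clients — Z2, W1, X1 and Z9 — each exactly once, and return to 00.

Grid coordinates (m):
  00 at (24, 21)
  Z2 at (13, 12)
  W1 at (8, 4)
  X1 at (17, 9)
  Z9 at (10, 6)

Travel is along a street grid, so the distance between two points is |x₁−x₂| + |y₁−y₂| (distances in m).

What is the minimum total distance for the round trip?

Minimum total distance: 66 m.

00 - Z2 - W1 - X1 - Z9 - 00: 20+13+14+10+29 = 86
00 - Z2 - W1 - Z9 - X1 - 00: 20+13+4+10+19 = 66
00 - Z2 - X1 - W1 - Z9 - 00: 20+7+14+4+29 = 74
00 - Z2 - X1 - Z9 - W1 - 00: 20+7+10+4+33 = 74
00 - Z2 - Z9 - W1 - X1 - 00: 20+9+4+14+19 = 66
00 - Z2 - Z9 - X1 - W1 - 00: 20+9+10+14+33 = 86
00 - W1 - Z2 - X1 - Z9 - 00: 33+13+7+10+29 = 92
00 - W1 - Z2 - Z9 - X1 - 00: 33+13+9+10+19 = 84
00 - W1 - X1 - Z2 - Z9 - 00: 33+14+7+9+29 = 92
00 - W1 - Z9 - Z2 - X1 - 00: 33+4+9+7+19 = 72
00 - X1 - Z2 - W1 - Z9 - 00: 19+7+13+4+29 = 72
00 - X1 - W1 - Z2 - Z9 - 00: 19+14+13+9+29 = 84
The minimum is 66.
One optimal route: 00 → Z2 → W1 → Z9 → X1 → 00 (or its reverse).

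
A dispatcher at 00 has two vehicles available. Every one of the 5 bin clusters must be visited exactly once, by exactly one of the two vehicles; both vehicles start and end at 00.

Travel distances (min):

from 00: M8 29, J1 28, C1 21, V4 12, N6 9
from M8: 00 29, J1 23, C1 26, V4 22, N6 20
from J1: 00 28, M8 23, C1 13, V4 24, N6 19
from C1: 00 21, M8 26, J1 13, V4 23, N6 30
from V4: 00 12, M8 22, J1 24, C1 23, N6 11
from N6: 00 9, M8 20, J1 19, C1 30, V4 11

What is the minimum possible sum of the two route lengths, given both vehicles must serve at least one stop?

Check every non-empty split of the stops between the two vehicles; for each half take its own optimal tour:
  {M8} + {J1, C1, V4, N6}: 58 + 76 = 134
  {J1} + {M8, C1, V4, N6}: 56 + 89 = 145
  {M8, J1} + {C1, V4, N6}: 80 + 64 = 144
  {C1} + {M8, J1, V4, N6}: 42 + 85 = 127
  {M8, C1} + {J1, V4, N6}: 76 + 64 = 140
  {J1, C1} + {M8, V4, N6}: 62 + 63 = 125
  … (15 splits in total)
  {M8, J1, C1, V4} + {N6}: 91 + 18 = 109  ← best
Best: vehicle 1 00 → C1 → J1 → M8 → V4 → 00 = 91; vehicle 2 00 → N6 → 00 = 18; combined 109.

109 min — the smallest possible combined total.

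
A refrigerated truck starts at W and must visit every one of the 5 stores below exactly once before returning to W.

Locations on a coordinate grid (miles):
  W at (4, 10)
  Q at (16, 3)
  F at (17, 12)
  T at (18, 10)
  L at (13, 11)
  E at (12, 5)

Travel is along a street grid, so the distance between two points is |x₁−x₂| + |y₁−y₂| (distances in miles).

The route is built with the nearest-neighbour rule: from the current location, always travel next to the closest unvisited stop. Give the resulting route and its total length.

46 miles along W → L → F → T → Q → E → W.

From W: distances to unvisited — L=10, E=13, T=14, F=15, Q=19. Nearest is L (10).
From L: distances to unvisited — F=5, T=6, E=7, Q=11. Nearest is F (5).
From F: distances to unvisited — T=3, Q=10, E=12. Nearest is T (3).
From T: distances to unvisited — Q=9, E=11. Nearest is Q (9).
From Q: distances to unvisited — E=6. Nearest is E (6).
Return E→W: 13.
Total = 10 + 5 + 3 + 9 + 6 + 13 = 46.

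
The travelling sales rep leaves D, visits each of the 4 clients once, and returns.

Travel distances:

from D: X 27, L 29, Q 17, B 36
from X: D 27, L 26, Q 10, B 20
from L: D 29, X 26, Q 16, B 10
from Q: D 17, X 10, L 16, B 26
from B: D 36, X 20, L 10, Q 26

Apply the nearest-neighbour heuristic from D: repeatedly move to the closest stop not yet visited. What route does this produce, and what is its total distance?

Total distance 86 via the nearest-neighbour route D → Q → X → B → L → D.

D → [Q:17 / X:27 / L:29 / B:36] → Q (17)
Q → [X:10 / L:16 / B:26] → X (10)
X → [B:20 / L:26] → B (20)
B → [L:10] → L (10)
Return L→D: 29.
Total = 17 + 10 + 20 + 10 + 29 = 86.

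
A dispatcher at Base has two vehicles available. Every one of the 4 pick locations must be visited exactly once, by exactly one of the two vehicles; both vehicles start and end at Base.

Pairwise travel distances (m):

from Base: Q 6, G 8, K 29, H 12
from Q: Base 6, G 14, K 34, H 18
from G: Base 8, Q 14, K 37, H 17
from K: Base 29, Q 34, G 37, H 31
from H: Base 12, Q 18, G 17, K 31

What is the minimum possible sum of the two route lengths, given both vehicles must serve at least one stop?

There are 2^3 − 1 = 7 ways to divide the 4 stops into two non-empty groups. For each, the best each vehicle can do is its own shortest tour through its group:
  {Q} + {G, K, H}: 12 + 85 = 97
  {G} + {Q, K, H}: 16 + 83 = 99
  {Q, G} + {K, H}: 28 + 72 = 100
  {K} + {Q, G, H}: 58 + 49 = 107
  {Q, K} + {G, H}: 69 + 37 = 106
  {G, K} + {Q, H}: 74 + 36 = 110
  … (7 splits in total)
Best: vehicle 1 Base → Q → Base = 12; vehicle 2 Base → G → H → K → Base = 85; combined 97.

Minimum combined distance: 97 m.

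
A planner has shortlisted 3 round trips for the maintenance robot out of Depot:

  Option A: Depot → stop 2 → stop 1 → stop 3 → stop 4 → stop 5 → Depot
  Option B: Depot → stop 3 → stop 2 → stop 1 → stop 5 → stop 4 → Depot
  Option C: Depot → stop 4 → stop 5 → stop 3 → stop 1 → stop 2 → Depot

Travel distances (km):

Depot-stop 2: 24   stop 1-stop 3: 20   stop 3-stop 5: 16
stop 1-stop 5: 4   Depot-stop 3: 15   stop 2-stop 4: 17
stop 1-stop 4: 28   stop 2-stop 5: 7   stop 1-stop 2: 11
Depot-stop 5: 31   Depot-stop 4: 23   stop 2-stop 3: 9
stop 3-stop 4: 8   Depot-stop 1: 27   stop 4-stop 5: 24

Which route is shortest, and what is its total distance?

Option A: 24 + 11 + 20 + 8 + 24 + 31 = 118
Option B: 15 + 9 + 11 + 4 + 24 + 23 = 86
Option C: 23 + 24 + 16 + 20 + 11 + 24 = 118

86 km — Option B is the shortest.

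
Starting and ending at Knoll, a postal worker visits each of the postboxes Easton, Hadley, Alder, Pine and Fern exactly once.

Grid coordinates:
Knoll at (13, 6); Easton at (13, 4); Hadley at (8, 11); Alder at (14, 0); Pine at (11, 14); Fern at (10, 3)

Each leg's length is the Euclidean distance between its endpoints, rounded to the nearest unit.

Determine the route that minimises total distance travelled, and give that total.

Minimum total distance: 31.

There are 60 distinct closed tours to check (reversals are equivalent).
Knoll→Easton→Hadley→Alder→Pine→Fern→Knoll: 2+9+13+14+11+4 = 53
Knoll→Easton→Hadley→Alder→Fern→Pine→Knoll: 2+9+13+5+11+8 = 48
Knoll→Easton→Hadley→Pine→Alder→Fern→Knoll: 2+9+4+14+5+4 = 38
Knoll→Easton→Hadley→Pine→Fern→Alder→Knoll: 2+9+4+11+5+6 = 37
Knoll→Easton→Hadley→Fern→Alder→Pine→Knoll: 2+9+8+5+14+8 = 46
Knoll→Easton→Hadley→Fern→Pine→Alder→Knoll: 2+9+8+11+14+6 = 50
Knoll→Easton→Alder→Hadley→Pine→Fern→Knoll: 2+4+13+4+11+4 = 38
Knoll→Easton→Alder→Hadley→Fern→Pine→Knoll: 2+4+13+8+11+8 = 46
Knoll→Easton→Alder→Pine→Hadley→Fern→Knoll: 2+4+14+4+8+4 = 36
Knoll→Easton→Alder→Pine→Fern→Hadley→Knoll: 2+4+14+11+8+7 = 46
Knoll→Easton→Alder→Fern→Hadley→Pine→Knoll: 2+4+5+8+4+8 = 31
Knoll→Easton→Alder→Fern→Pine→Hadley→Knoll: 2+4+5+11+4+7 = 33
Knoll→Easton→Pine→Hadley→Alder→Fern→Knoll: 2+10+4+13+5+4 = 38
Knoll→Easton→Pine→Hadley→Fern→Alder→Knoll: 2+10+4+8+5+6 = 35
… (46 more)
The minimum is 31.
One optimal route: Knoll → Easton → Alder → Fern → Hadley → Pine → Knoll (or its reverse).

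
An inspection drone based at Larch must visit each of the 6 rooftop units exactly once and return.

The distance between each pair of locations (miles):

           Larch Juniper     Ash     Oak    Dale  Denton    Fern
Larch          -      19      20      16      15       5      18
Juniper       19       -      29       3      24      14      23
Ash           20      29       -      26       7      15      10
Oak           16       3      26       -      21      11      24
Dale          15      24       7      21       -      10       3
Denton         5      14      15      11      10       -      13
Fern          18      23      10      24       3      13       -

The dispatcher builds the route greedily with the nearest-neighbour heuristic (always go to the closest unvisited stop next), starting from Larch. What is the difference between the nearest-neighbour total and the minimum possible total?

From Larch: Denton=5, Dale=15, Oak=16, Fern=18, Juniper=19, Ash=20 → choose Denton (5).
From Denton: Dale=10, Oak=11, Fern=13, Juniper=14, Ash=15 → choose Dale (10).
From Dale: Fern=3, Ash=7, Oak=21, Juniper=24 → choose Fern (3).
From Fern: Ash=10, Juniper=23, Oak=24 → choose Ash (10).
From Ash: Oak=26, Juniper=29 → choose Oak (26).
From Oak: Juniper=3 → choose Juniper (3).
NN route Larch → Denton → Dale → Fern → Ash → Oak → Juniper → Larch costs 76.
Optimal: Larch → Ash → Dale → Fern → Juniper → Oak → Denton → Larch costs 72 (by enumerating all 360 distinct tours).
Excess = 76 − 72 = 4.

4 miles longer than the optimal tour.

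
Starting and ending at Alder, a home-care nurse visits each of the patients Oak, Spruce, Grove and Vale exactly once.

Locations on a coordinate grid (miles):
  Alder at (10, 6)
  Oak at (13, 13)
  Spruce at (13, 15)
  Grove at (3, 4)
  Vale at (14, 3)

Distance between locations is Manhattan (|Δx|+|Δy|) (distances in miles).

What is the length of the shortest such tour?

Shortest round trip = 46 miles.

With 4 stops there are 4!/2 = 12 distinct round trips (a route and its reverse cost the same).
Alder→Oak→Spruce→Grove→Vale→Alder: 10+2+21+12+7 = 52
Alder→Oak→Spruce→Vale→Grove→Alder: 10+2+13+12+9 = 46
Alder→Oak→Grove→Spruce→Vale→Alder: 10+19+21+13+7 = 70
Alder→Oak→Grove→Vale→Spruce→Alder: 10+19+12+13+12 = 66
Alder→Oak→Vale→Spruce→Grove→Alder: 10+11+13+21+9 = 64
Alder→Oak→Vale→Grove→Spruce→Alder: 10+11+12+21+12 = 66
Alder→Spruce→Oak→Grove→Vale→Alder: 12+2+19+12+7 = 52
Alder→Spruce→Oak→Vale→Grove→Alder: 12+2+11+12+9 = 46
Alder→Spruce→Grove→Oak→Vale→Alder: 12+21+19+11+7 = 70
Alder→Spruce→Vale→Oak→Grove→Alder: 12+13+11+19+9 = 64
Alder→Grove→Oak→Spruce→Vale→Alder: 9+19+2+13+7 = 50
Alder→Grove→Spruce→Oak→Vale→Alder: 9+21+2+11+7 = 50
The minimum is 46.
One optimal route: Alder → Oak → Spruce → Vale → Grove → Alder (or its reverse).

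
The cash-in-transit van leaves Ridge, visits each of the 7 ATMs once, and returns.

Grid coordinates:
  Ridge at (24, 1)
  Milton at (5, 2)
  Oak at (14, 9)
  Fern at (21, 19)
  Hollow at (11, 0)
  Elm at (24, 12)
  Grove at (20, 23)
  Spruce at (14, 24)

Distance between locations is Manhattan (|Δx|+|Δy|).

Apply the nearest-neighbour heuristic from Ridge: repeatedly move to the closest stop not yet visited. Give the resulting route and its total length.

Nearest-neighbour total = 88; route Ridge → Elm → Fern → Grove → Spruce → Oak → Hollow → Milton → Ridge.

Ridge → [Elm:11 / Hollow:14 / Oak:18 / Milton:20 / Fern:21 / Grove:26 / Spruce:33] → Elm (11)
Elm → [Fern:10 / Oak:13 / Grove:15 / Spruce:22 / Hollow:25 / Milton:29] → Fern (10)
Fern → [Grove:5 / Spruce:12 / Oak:17 / Hollow:29 / Milton:33] → Grove (5)
Grove → [Spruce:7 / Oak:20 / Hollow:32 / Milton:36] → Spruce (7)
Spruce → [Oak:15 / Hollow:27 / Milton:31] → Oak (15)
Oak → [Hollow:12 / Milton:16] → Hollow (12)
Hollow → [Milton:8] → Milton (8)
Return Milton→Ridge: 20.
Total = 11 + 10 + 5 + 7 + 15 + 12 + 8 + 20 = 88.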